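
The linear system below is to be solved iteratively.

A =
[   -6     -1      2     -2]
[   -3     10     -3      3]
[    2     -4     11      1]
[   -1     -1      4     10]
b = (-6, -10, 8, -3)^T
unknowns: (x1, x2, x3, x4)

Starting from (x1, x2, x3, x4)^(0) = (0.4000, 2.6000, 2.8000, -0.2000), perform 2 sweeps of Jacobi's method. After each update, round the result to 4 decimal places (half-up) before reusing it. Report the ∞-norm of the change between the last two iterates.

1.0667

Iteration 1:
  x1 = (-6 - (-1)·2.6000 - (2)·2.8000 - (-2)·-0.2000) / (-6) = 1.5667
  x2 = (-10 - (-3)·0.4000 - (-3)·2.8000 - (3)·-0.2000) / (10) = 0.0200
  x3 = (8 - (2)·0.4000 - (-4)·2.6000 - (1)·-0.2000) / (11) = 1.6182
  x4 = (-3 - (-1)·0.4000 - (-1)·2.6000 - (4)·2.8000) / (10) = -1.1200
Iteration 2:
  x1 = (-6 - (-1)·0.0200 - (2)·1.6182 - (-2)·-1.1200) / (-6) = 1.9094
  x2 = (-10 - (-3)·1.5667 - (-3)·1.6182 - (3)·-1.1200) / (10) = 0.2915
  x3 = (8 - (2)·1.5667 - (-4)·0.0200 - (1)·-1.1200) / (11) = 0.5515
  x4 = (-3 - (-1)·1.5667 - (-1)·0.0200 - (4)·1.6182) / (10) = -0.7886
Change: (0.3427, 0.2715, -1.0667, 0.3314) → max |·| = 1.0667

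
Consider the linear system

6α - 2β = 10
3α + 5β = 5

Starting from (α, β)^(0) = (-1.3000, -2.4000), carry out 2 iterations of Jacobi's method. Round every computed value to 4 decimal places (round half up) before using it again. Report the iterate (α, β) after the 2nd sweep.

(2.2600, 0.4800)

Iteration 1:
  α = (10 - (-2)·-2.4000) / (6) = 0.8667
  β = (5 - (3)·-1.3000) / (5) = 1.7800
Iteration 2:
  α = (10 - (-2)·1.7800) / (6) = 2.2600
  β = (5 - (3)·0.8667) / (5) = 0.4800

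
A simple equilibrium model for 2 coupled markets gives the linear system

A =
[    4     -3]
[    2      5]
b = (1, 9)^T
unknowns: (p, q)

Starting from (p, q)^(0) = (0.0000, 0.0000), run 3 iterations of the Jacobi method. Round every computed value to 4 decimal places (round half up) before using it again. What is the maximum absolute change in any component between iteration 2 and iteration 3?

Iteration 1:
  p = (1 - (-3)·0.0000) / (4) = 0.2500
  q = (9 - (2)·0.0000) / (5) = 1.8000
Iteration 2:
  p = (1 - (-3)·1.8000) / (4) = 1.6000
  q = (9 - (2)·0.2500) / (5) = 1.7000
Iteration 3:
  p = (1 - (-3)·1.7000) / (4) = 1.5250
  q = (9 - (2)·1.6000) / (5) = 1.1600
Change: (-0.0750, -0.5400) → max |·| = 0.5400

0.5400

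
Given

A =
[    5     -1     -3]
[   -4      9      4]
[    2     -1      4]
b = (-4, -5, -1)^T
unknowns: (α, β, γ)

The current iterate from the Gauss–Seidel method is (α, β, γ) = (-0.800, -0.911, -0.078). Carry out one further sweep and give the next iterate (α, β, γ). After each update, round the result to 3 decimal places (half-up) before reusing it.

(-1.029, -0.978, 0.020)

One sweep:
  α = (-4 - (-1)·-0.911 - (-3)·-0.078) / (5) = -1.029
  β = (-5 - (-4)·-1.029 - (4)·-0.078) / (9) = -0.978
  γ = (-1 - (2)·-1.029 - (-1)·-0.978) / (4) = 0.020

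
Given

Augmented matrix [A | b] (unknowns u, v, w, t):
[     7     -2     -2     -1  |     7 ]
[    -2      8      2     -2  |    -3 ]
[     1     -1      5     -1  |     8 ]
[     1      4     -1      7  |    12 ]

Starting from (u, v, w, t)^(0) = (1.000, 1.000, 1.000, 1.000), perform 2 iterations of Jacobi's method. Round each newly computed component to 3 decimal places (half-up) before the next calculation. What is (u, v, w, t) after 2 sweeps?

Iteration 1:
  u = (7 - (-2)·1.000 - (-2)·1.000 - (-1)·1.000) / (7) = 1.714
  v = (-3 - (-2)·1.000 - (2)·1.000 - (-2)·1.000) / (8) = -0.125
  w = (8 - (1)·1.000 - (-1)·1.000 - (-1)·1.000) / (5) = 1.800
  t = (12 - (1)·1.000 - (4)·1.000 - (-1)·1.000) / (7) = 1.143
Iteration 2:
  u = (7 - (-2)·-0.125 - (-2)·1.800 - (-1)·1.143) / (7) = 1.642
  v = (-3 - (-2)·1.714 - (2)·1.800 - (-2)·1.143) / (8) = -0.111
  w = (8 - (1)·1.714 - (-1)·-0.125 - (-1)·1.143) / (5) = 1.461
  t = (12 - (1)·1.714 - (4)·-0.125 - (-1)·1.800) / (7) = 1.798

(1.642, -0.111, 1.461, 1.798)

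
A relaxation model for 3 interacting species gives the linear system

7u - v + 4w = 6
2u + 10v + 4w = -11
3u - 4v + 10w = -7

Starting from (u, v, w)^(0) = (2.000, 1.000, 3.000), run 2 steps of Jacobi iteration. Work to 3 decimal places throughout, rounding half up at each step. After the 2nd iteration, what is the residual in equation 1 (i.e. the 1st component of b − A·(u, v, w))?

4.765

Iteration 1:
  u = (6 - (-1)·1.000 - (4)·3.000) / (7) = -0.714
  v = (-11 - (2)·2.000 - (4)·3.000) / (10) = -2.700
  w = (-7 - (3)·2.000 - (-4)·1.000) / (10) = -0.900
Iteration 2:
  u = (6 - (-1)·-2.700 - (4)·-0.900) / (7) = 0.986
  v = (-11 - (2)·-0.714 - (4)·-0.900) / (10) = -0.597
  w = (-7 - (3)·-0.714 - (-4)·-2.700) / (10) = -1.566
Residual b − A·x = (4.765, -0.738, 3.314)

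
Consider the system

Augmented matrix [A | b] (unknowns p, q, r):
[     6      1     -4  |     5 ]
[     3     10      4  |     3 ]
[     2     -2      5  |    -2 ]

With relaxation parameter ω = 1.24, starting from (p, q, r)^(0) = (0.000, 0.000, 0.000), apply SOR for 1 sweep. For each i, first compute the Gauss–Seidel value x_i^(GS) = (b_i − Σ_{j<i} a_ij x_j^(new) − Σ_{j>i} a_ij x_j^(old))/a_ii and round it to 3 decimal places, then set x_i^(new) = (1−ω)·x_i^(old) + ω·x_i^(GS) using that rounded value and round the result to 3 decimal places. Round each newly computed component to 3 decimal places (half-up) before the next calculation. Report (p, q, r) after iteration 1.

(1.033, -0.012, -1.014)

Iteration 1:
  p: GS value = (5 - (1)·0.000 - (-4)·0.000) / (6) = 0.833;  p ← (1−ω)·0.000 + ω·0.833 = 1.033
  q: GS value = (3 - (3)·1.033 - (4)·0.000) / (10) = -0.010;  q ← (1−ω)·0.000 + ω·-0.010 = -0.012
  r: GS value = (-2 - (2)·1.033 - (-2)·-0.012) / (5) = -0.818;  r ← (1−ω)·0.000 + ω·-0.818 = -1.014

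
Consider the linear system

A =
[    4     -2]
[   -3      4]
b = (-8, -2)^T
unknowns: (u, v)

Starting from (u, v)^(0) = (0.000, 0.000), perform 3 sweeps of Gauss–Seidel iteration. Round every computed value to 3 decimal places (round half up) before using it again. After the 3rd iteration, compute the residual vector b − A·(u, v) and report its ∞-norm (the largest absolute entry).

0.562

Iteration 1:
  u = (-8 - (-2)·0.000) / (4) = -2.000
  v = (-2 - (-3)·-2.000) / (4) = -2.000
Iteration 2:
  u = (-8 - (-2)·-2.000) / (4) = -3.000
  v = (-2 - (-3)·-3.000) / (4) = -2.750
Iteration 3:
  u = (-8 - (-2)·-2.750) / (4) = -3.375
  v = (-2 - (-3)·-3.375) / (4) = -3.031
Residual b − A·x = (-0.562, -0.001); ∞-norm = 0.562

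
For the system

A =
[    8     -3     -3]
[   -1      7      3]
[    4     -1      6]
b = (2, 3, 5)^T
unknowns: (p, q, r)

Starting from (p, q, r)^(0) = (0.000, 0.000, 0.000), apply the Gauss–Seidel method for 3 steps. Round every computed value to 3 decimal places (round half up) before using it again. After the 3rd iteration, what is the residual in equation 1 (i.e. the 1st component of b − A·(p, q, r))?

0.850

Iteration 1:
  p = (2 - (-3)·0.000 - (-3)·0.000) / (8) = 0.250
  q = (3 - (-1)·0.250 - (3)·0.000) / (7) = 0.464
  r = (5 - (4)·0.250 - (-1)·0.464) / (6) = 0.744
Iteration 2:
  p = (2 - (-3)·0.464 - (-3)·0.744) / (8) = 0.703
  q = (3 - (-1)·0.703 - (3)·0.744) / (7) = 0.210
  r = (5 - (4)·0.703 - (-1)·0.210) / (6) = 0.400
Iteration 3:
  p = (2 - (-3)·0.210 - (-3)·0.400) / (8) = 0.479
  q = (3 - (-1)·0.479 - (3)·0.400) / (7) = 0.326
  r = (5 - (4)·0.479 - (-1)·0.326) / (6) = 0.568
Residual b − A·x = (0.850, -0.507, 0.002)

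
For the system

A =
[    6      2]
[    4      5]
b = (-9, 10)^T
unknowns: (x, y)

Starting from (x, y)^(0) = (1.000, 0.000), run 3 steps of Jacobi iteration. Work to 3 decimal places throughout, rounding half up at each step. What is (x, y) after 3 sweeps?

Iteration 1:
  x = (-9 - (2)·0.000) / (6) = -1.500
  y = (10 - (4)·1.000) / (5) = 1.200
Iteration 2:
  x = (-9 - (2)·1.200) / (6) = -1.900
  y = (10 - (4)·-1.500) / (5) = 3.200
Iteration 3:
  x = (-9 - (2)·3.200) / (6) = -2.567
  y = (10 - (4)·-1.900) / (5) = 3.520

(-2.567, 3.520)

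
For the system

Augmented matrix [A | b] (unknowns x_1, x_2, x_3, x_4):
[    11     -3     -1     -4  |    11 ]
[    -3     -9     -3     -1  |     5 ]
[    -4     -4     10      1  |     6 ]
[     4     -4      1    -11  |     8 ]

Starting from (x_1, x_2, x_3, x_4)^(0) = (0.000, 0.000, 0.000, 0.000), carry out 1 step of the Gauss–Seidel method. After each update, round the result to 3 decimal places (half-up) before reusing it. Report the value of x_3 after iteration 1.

0.644

Iteration 1:
  x_1 = (11 - (-3)·0.000 - (-1)·0.000 - (-4)·0.000) / (11) = 1.000
  x_2 = (5 - (-3)·1.000 - (-3)·0.000 - (-1)·0.000) / (-9) = -0.889
  x_3 = (6 - (-4)·1.000 - (-4)·-0.889 - (1)·0.000) / (10) = 0.644
  x_4 = (8 - (4)·1.000 - (-4)·-0.889 - (1)·0.644) / (-11) = 0.018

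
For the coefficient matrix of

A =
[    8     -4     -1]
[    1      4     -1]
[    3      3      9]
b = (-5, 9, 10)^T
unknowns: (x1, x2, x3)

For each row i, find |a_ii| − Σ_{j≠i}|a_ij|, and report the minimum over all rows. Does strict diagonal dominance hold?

row 1: |8| − (4+1) = 3
row 2: |4| − (1+1) = 2
row 3: |9| − (3+3) = 3
minimum over rows = 2 → strictly diagonally dominant (convergence guaranteed)

2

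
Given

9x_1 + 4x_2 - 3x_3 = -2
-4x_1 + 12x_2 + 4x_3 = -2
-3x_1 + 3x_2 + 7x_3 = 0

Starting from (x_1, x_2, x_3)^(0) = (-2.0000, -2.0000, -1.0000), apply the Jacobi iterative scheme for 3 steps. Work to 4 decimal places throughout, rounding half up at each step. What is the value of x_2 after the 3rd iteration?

-0.2857

Iteration 1:
  x_1 = (-2 - (4)·-2.0000 - (-3)·-1.0000) / (9) = 0.3333
  x_2 = (-2 - (-4)·-2.0000 - (4)·-1.0000) / (12) = -0.5000
  x_3 = (0 - (-3)·-2.0000 - (3)·-2.0000) / (7) = 0.0000
Iteration 2:
  x_1 = (-2 - (4)·-0.5000 - (-3)·0.0000) / (9) = 0.0000
  x_2 = (-2 - (-4)·0.3333 - (4)·0.0000) / (12) = -0.0556
  x_3 = (0 - (-3)·0.3333 - (3)·-0.5000) / (7) = 0.3571
Iteration 3:
  x_1 = (-2 - (4)·-0.0556 - (-3)·0.3571) / (9) = -0.0785
  x_2 = (-2 - (-4)·0.0000 - (4)·0.3571) / (12) = -0.2857
  x_3 = (0 - (-3)·0.0000 - (3)·-0.0556) / (7) = 0.0238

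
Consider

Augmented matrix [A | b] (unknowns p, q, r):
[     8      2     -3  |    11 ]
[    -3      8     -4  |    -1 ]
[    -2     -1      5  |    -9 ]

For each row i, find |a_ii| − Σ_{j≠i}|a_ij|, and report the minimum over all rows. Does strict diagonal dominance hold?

row 1: |8| − (2+3) = 3
row 2: |8| − (3+4) = 1
row 3: |5| − (2+1) = 2
minimum over rows = 1 → strictly diagonally dominant (convergence guaranteed)

1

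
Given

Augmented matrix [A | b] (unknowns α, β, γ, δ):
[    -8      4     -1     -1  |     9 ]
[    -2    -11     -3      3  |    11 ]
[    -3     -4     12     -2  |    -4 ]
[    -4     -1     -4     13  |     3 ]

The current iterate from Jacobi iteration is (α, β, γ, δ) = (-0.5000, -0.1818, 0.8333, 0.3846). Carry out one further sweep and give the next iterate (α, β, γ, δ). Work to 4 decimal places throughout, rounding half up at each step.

(-1.3681, -1.0315, -0.4548, 0.3193)

One sweep:
  α = (9 - (4)·-0.1818 - (-1)·0.8333 - (-1)·0.3846) / (-8) = -1.3681
  β = (11 - (-2)·-0.5000 - (-3)·0.8333 - (3)·0.3846) / (-11) = -1.0315
  γ = (-4 - (-3)·-0.5000 - (-4)·-0.1818 - (-2)·0.3846) / (12) = -0.4548
  δ = (3 - (-4)·-0.5000 - (-1)·-0.1818 - (-4)·0.8333) / (13) = 0.3193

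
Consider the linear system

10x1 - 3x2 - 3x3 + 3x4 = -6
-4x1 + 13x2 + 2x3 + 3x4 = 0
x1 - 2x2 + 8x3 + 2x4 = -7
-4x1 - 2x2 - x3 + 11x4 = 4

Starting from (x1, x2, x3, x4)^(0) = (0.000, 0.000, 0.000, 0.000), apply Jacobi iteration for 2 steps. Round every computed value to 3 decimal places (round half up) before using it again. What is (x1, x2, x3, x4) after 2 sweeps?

Iteration 1:
  x1 = (-6 - (-3)·0.000 - (-3)·0.000 - (3)·0.000) / (10) = -0.600
  x2 = (0 - (-4)·0.000 - (2)·0.000 - (3)·0.000) / (13) = 0.000
  x3 = (-7 - (1)·0.000 - (-2)·0.000 - (2)·0.000) / (8) = -0.875
  x4 = (4 - (-4)·0.000 - (-2)·0.000 - (-1)·0.000) / (11) = 0.364
Iteration 2:
  x1 = (-6 - (-3)·0.000 - (-3)·-0.875 - (3)·0.364) / (10) = -0.972
  x2 = (0 - (-4)·-0.600 - (2)·-0.875 - (3)·0.364) / (13) = -0.134
  x3 = (-7 - (1)·-0.600 - (-2)·0.000 - (2)·0.364) / (8) = -0.891
  x4 = (4 - (-4)·-0.600 - (-2)·0.000 - (-1)·-0.875) / (11) = 0.066

(-0.972, -0.134, -0.891, 0.066)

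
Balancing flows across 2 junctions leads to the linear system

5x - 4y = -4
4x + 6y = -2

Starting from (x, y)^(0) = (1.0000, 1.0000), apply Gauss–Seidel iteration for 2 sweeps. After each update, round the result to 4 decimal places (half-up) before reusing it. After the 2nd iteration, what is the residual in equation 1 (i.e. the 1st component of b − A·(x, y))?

Iteration 1:
  x = (-4 - (-4)·1.0000) / (5) = 0.0000
  y = (-2 - (4)·0.0000) / (6) = -0.3333
Iteration 2:
  x = (-4 - (-4)·-0.3333) / (5) = -1.0666
  y = (-2 - (4)·-1.0666) / (6) = 0.3777
Residual b − A·x = (2.8438, 0.0002)

2.8438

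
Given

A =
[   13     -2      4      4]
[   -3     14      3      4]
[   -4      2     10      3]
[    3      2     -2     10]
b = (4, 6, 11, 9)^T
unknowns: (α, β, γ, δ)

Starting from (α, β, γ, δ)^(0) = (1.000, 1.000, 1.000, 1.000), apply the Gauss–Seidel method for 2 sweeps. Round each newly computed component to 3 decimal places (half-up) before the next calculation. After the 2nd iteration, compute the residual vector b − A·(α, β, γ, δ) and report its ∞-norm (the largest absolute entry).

0.224

Iteration 1:
  α = (4 - (-2)·1.000 - (4)·1.000 - (4)·1.000) / (13) = -0.154
  β = (6 - (-3)·-0.154 - (3)·1.000 - (4)·1.000) / (14) = -0.104
  γ = (11 - (-4)·-0.154 - (2)·-0.104 - (3)·1.000) / (10) = 0.759
  δ = (9 - (3)·-0.154 - (2)·-0.104 - (-2)·0.759) / (10) = 1.119
Iteration 2:
  α = (4 - (-2)·-0.104 - (4)·0.759 - (4)·1.119) / (13) = -0.286
  β = (6 - (-3)·-0.286 - (3)·0.759 - (4)·1.119) / (14) = -0.115
  γ = (11 - (-4)·-0.286 - (2)·-0.115 - (3)·1.119) / (10) = 0.673
  δ = (9 - (3)·-0.286 - (2)·-0.115 - (-2)·0.673) / (10) = 1.143
Residual b − A·x = (0.224, 0.161, -0.073, 0.004); ∞-norm = 0.224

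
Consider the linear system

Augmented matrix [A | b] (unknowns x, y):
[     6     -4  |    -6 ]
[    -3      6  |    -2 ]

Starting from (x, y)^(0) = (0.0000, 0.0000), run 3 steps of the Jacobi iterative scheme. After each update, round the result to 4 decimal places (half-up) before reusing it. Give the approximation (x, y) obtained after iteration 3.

(-1.5555, -0.9444)

Iteration 1:
  x = (-6 - (-4)·0.0000) / (6) = -1.0000
  y = (-2 - (-3)·0.0000) / (6) = -0.3333
Iteration 2:
  x = (-6 - (-4)·-0.3333) / (6) = -1.2222
  y = (-2 - (-3)·-1.0000) / (6) = -0.8333
Iteration 3:
  x = (-6 - (-4)·-0.8333) / (6) = -1.5555
  y = (-2 - (-3)·-1.2222) / (6) = -0.9444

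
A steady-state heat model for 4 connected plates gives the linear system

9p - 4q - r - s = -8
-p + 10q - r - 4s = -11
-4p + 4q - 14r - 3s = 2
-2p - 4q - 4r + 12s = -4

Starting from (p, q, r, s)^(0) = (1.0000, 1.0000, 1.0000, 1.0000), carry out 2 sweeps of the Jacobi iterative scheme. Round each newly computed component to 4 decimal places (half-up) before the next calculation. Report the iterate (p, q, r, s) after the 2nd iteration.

(-1.0952, -0.9579, -0.3294, -0.6561)

Iteration 1:
  p = (-8 - (-4)·1.0000 - (-1)·1.0000 - (-1)·1.0000) / (9) = -0.2222
  q = (-11 - (-1)·1.0000 - (-1)·1.0000 - (-4)·1.0000) / (10) = -0.5000
  r = (2 - (-4)·1.0000 - (4)·1.0000 - (-3)·1.0000) / (-14) = -0.3571
  s = (-4 - (-2)·1.0000 - (-4)·1.0000 - (-4)·1.0000) / (12) = 0.5000
Iteration 2:
  p = (-8 - (-4)·-0.5000 - (-1)·-0.3571 - (-1)·0.5000) / (9) = -1.0952
  q = (-11 - (-1)·-0.2222 - (-1)·-0.3571 - (-4)·0.5000) / (10) = -0.9579
  r = (2 - (-4)·-0.2222 - (4)·-0.5000 - (-3)·0.5000) / (-14) = -0.3294
  s = (-4 - (-2)·-0.2222 - (-4)·-0.5000 - (-4)·-0.3571) / (12) = -0.6561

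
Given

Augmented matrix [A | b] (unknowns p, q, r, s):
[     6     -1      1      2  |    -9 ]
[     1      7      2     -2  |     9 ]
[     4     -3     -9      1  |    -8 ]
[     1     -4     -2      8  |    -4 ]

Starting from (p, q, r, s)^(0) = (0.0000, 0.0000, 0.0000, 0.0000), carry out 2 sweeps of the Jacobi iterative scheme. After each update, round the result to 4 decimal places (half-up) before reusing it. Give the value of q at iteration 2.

Iteration 1:
  p = (-9 - (-1)·0.0000 - (1)·0.0000 - (2)·0.0000) / (6) = -1.5000
  q = (9 - (1)·0.0000 - (2)·0.0000 - (-2)·0.0000) / (7) = 1.2857
  r = (-8 - (4)·0.0000 - (-3)·0.0000 - (1)·0.0000) / (-9) = 0.8889
  s = (-4 - (1)·0.0000 - (-4)·0.0000 - (-2)·0.0000) / (8) = -0.5000
Iteration 2:
  p = (-9 - (-1)·1.2857 - (1)·0.8889 - (2)·-0.5000) / (6) = -1.2672
  q = (9 - (1)·-1.5000 - (2)·0.8889 - (-2)·-0.5000) / (7) = 1.1032
  r = (-8 - (4)·-1.5000 - (-3)·1.2857 - (1)·-0.5000) / (-9) = -0.2619
  s = (-4 - (1)·-1.5000 - (-4)·1.2857 - (-2)·0.8889) / (8) = 0.5526

1.1032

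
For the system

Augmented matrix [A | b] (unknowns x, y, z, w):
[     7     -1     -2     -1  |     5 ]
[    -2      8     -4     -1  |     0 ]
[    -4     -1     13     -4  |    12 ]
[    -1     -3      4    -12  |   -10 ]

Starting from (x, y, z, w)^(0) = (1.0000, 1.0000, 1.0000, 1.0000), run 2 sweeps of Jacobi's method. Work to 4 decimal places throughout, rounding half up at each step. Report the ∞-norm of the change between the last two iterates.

Iteration 1:
  x = (5 - (-1)·1.0000 - (-2)·1.0000 - (-1)·1.0000) / (7) = 1.2857
  y = (0 - (-2)·1.0000 - (-4)·1.0000 - (-1)·1.0000) / (8) = 0.8750
  z = (12 - (-4)·1.0000 - (-1)·1.0000 - (-4)·1.0000) / (13) = 1.6154
  w = (-10 - (-1)·1.0000 - (-3)·1.0000 - (4)·1.0000) / (-12) = 0.8333
Iteration 2:
  x = (5 - (-1)·0.8750 - (-2)·1.6154 - (-1)·0.8333) / (7) = 1.4199
  y = (0 - (-2)·1.2857 - (-4)·1.6154 - (-1)·0.8333) / (8) = 1.2333
  z = (12 - (-4)·1.2857 - (-1)·0.8750 - (-4)·0.8333) / (13) = 1.6424
  w = (-10 - (-1)·1.2857 - (-3)·0.8750 - (4)·1.6154) / (-12) = 1.0459
Change: (0.1342, 0.3583, 0.0270, 0.2126) → max |·| = 0.3583

0.3583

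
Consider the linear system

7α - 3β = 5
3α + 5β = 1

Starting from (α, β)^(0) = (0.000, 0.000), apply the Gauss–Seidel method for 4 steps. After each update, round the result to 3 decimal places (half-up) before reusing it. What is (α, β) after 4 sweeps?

(0.635, -0.181)

Iteration 1:
  α = (5 - (-3)·0.000) / (7) = 0.714
  β = (1 - (3)·0.714) / (5) = -0.228
Iteration 2:
  α = (5 - (-3)·-0.228) / (7) = 0.617
  β = (1 - (3)·0.617) / (5) = -0.170
Iteration 3:
  α = (5 - (-3)·-0.170) / (7) = 0.641
  β = (1 - (3)·0.641) / (5) = -0.185
Iteration 4:
  α = (5 - (-3)·-0.185) / (7) = 0.635
  β = (1 - (3)·0.635) / (5) = -0.181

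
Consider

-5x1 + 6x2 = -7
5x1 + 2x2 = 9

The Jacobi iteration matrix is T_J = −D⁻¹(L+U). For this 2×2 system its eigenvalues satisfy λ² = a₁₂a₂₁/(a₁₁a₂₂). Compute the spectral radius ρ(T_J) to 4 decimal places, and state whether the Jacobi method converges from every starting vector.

a₁₂a₂₁/(a₁₁a₂₂) = (6)·(5) / ((-5)·(2)) = -3.000000
ρ = √|-3.000000| = √3.000000 = 1.7321
ρ > 1, so Jacobi diverges

1.7321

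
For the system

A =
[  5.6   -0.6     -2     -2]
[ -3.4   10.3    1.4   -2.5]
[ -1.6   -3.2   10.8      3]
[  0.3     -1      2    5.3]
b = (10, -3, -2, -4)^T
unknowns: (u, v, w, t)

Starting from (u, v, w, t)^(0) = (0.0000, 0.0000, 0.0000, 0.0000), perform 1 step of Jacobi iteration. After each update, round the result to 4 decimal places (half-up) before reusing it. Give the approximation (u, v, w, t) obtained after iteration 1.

(1.7857, -0.2913, -0.1852, -0.7547)

Iteration 1:
  u = (10 - (-0.6)·0.0000 - (-2)·0.0000 - (-2)·0.0000) / (5.6) = 1.7857
  v = (-3 - (-3.4)·0.0000 - (1.4)·0.0000 - (-2.5)·0.0000) / (10.3) = -0.2913
  w = (-2 - (-1.6)·0.0000 - (-3.2)·0.0000 - (3)·0.0000) / (10.8) = -0.1852
  t = (-4 - (0.3)·0.0000 - (-1)·0.0000 - (2)·0.0000) / (5.3) = -0.7547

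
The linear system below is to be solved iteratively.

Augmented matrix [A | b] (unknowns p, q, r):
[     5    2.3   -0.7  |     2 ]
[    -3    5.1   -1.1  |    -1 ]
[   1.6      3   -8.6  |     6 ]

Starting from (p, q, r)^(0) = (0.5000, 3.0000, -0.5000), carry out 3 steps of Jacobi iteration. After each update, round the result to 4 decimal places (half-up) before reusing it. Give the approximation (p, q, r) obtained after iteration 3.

(0.6050, -0.1151, -0.8615)

Iteration 1:
  p = (2 - (2.3)·3.0000 - (-0.7)·-0.5000) / (5) = -1.0500
  q = (-1 - (-3)·0.5000 - (-1.1)·-0.5000) / (5.1) = -0.0098
  r = (6 - (1.6)·0.5000 - (3)·3.0000) / (-8.6) = 0.4419
Iteration 2:
  p = (2 - (2.3)·-0.0098 - (-0.7)·0.4419) / (5) = 0.4664
  q = (-1 - (-3)·-1.0500 - (-1.1)·0.4419) / (5.1) = -0.7184
  r = (6 - (1.6)·-1.0500 - (3)·-0.0098) / (-8.6) = -0.8964
Iteration 3:
  p = (2 - (2.3)·-0.7184 - (-0.7)·-0.8964) / (5) = 0.6050
  q = (-1 - (-3)·0.4664 - (-1.1)·-0.8964) / (5.1) = -0.1151
  r = (6 - (1.6)·0.4664 - (3)·-0.7184) / (-8.6) = -0.8615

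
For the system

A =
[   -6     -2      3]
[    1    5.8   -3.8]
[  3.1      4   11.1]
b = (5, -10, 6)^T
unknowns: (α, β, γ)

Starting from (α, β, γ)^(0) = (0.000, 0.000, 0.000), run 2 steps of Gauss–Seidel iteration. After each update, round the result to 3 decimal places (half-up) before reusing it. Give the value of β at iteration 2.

Iteration 1:
  α = (5 - (-2)·0.000 - (3)·0.000) / (-6) = -0.833
  β = (-10 - (1)·-0.833 - (-3.8)·0.000) / (5.8) = -1.581
  γ = (6 - (3.1)·-0.833 - (4)·-1.581) / (11.1) = 1.343
Iteration 2:
  α = (5 - (-2)·-1.581 - (3)·1.343) / (-6) = 0.365
  β = (-10 - (1)·0.365 - (-3.8)·1.343) / (5.8) = -0.907
  γ = (6 - (3.1)·0.365 - (4)·-0.907) / (11.1) = 0.765

-0.907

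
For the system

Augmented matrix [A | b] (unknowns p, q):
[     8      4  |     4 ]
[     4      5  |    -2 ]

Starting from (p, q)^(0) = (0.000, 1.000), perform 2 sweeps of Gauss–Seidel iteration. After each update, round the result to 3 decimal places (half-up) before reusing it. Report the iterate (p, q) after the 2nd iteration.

Iteration 1:
  p = (4 - (4)·1.000) / (8) = 0.000
  q = (-2 - (4)·0.000) / (5) = -0.400
Iteration 2:
  p = (4 - (4)·-0.400) / (8) = 0.700
  q = (-2 - (4)·0.700) / (5) = -0.960

(0.700, -0.960)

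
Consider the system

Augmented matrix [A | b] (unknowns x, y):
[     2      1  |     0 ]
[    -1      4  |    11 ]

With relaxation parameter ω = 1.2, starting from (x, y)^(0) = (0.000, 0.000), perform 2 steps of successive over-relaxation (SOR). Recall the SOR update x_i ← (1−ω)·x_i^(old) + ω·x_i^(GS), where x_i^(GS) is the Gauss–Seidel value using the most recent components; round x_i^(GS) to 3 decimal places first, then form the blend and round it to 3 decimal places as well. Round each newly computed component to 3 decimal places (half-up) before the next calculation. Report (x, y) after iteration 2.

Iteration 1:
  x: GS value = (0 - (1)·0.000) / (2) = 0.000;  x ← (1−ω)·0.000 + ω·0.000 = 0.000
  y: GS value = (11 - (-1)·0.000) / (4) = 2.750;  y ← (1−ω)·0.000 + ω·2.750 = 3.300
Iteration 2:
  x: GS value = (0 - (1)·3.300) / (2) = -1.650;  x ← (1−ω)·0.000 + ω·-1.650 = -1.980
  y: GS value = (11 - (-1)·-1.980) / (4) = 2.255;  y ← (1−ω)·3.300 + ω·2.255 = 2.046

(-1.980, 2.046)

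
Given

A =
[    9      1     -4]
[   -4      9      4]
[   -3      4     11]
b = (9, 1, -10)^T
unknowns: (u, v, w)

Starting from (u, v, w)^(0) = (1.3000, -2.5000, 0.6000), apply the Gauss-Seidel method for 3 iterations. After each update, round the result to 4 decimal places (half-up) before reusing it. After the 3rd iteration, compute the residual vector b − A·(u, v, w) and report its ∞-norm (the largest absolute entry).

Iteration 1:
  u = (9 - (1)·-2.5000 - (-4)·0.6000) / (9) = 1.5444
  v = (1 - (-4)·1.5444 - (4)·0.6000) / (9) = 0.5308
  w = (-10 - (-3)·1.5444 - (4)·0.5308) / (11) = -0.6809
Iteration 2:
  u = (9 - (1)·0.5308 - (-4)·-0.6809) / (9) = 0.6384
  v = (1 - (-4)·0.6384 - (4)·-0.6809) / (9) = 0.6975
  w = (-10 - (-3)·0.6384 - (4)·0.6975) / (11) = -0.9886
Iteration 3:
  u = (9 - (1)·0.6975 - (-4)·-0.9886) / (9) = 0.4831
  v = (1 - (-4)·0.4831 - (4)·-0.9886) / (9) = 0.7652
  w = (-10 - (-3)·0.4831 - (4)·0.7652) / (11) = -1.0556
Residual b − A·x = (-0.3355, 0.2680, 0.0001); ∞-norm = 0.3355

0.3355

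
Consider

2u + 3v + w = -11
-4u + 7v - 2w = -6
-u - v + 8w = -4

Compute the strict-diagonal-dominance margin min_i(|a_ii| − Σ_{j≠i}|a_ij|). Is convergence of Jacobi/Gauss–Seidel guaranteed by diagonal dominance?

row 1: |2| − (3+1) = -2
row 2: |7| − (4+2) = 1
row 3: |8| − (1+1) = 6
minimum over rows = -2 → not strictly diagonally dominant

-2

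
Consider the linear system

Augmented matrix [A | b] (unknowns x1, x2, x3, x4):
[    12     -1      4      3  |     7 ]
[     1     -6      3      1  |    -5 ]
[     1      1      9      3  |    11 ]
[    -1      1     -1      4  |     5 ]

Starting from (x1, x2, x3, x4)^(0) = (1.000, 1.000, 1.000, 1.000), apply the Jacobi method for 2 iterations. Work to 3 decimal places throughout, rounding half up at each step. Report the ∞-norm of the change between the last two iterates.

0.479

Iteration 1:
  x1 = (7 - (-1)·1.000 - (4)·1.000 - (3)·1.000) / (12) = 0.083
  x2 = (-5 - (1)·1.000 - (3)·1.000 - (1)·1.000) / (-6) = 1.667
  x3 = (11 - (1)·1.000 - (1)·1.000 - (3)·1.000) / (9) = 0.667
  x4 = (5 - (-1)·1.000 - (1)·1.000 - (-1)·1.000) / (4) = 1.500
Iteration 2:
  x1 = (7 - (-1)·1.667 - (4)·0.667 - (3)·1.500) / (12) = 0.125
  x2 = (-5 - (1)·0.083 - (3)·0.667 - (1)·1.500) / (-6) = 1.431
  x3 = (11 - (1)·0.083 - (1)·1.667 - (3)·1.500) / (9) = 0.528
  x4 = (5 - (-1)·0.083 - (1)·1.667 - (-1)·0.667) / (4) = 1.021
Change: (0.042, -0.236, -0.139, -0.479) → max |·| = 0.479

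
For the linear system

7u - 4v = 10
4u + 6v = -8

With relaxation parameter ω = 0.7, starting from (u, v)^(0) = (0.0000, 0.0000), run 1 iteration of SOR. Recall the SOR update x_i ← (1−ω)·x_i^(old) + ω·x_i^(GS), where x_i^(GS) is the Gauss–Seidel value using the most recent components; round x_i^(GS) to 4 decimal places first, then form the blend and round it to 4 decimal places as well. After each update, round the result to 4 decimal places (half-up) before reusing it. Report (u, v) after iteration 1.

Iteration 1:
  u: GS value = (10 - (-4)·0.0000) / (7) = 1.4286;  u ← (1−ω)·0.0000 + ω·1.4286 = 1.0000
  v: GS value = (-8 - (4)·1.0000) / (6) = -2.0000;  v ← (1−ω)·0.0000 + ω·-2.0000 = -1.4000

(1.0000, -1.4000)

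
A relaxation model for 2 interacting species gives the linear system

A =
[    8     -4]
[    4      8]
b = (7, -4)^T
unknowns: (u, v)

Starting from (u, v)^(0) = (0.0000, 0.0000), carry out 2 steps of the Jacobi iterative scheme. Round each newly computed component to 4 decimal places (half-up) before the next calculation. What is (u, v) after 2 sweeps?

Iteration 1:
  u = (7 - (-4)·0.0000) / (8) = 0.8750
  v = (-4 - (4)·0.0000) / (8) = -0.5000
Iteration 2:
  u = (7 - (-4)·-0.5000) / (8) = 0.6250
  v = (-4 - (4)·0.8750) / (8) = -0.9375

(0.6250, -0.9375)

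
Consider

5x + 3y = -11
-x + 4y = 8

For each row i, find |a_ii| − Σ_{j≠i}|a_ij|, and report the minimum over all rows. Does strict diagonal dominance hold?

row 1: |5| − (3) = 2
row 2: |4| − (1) = 3
minimum over rows = 2 → strictly diagonally dominant (convergence guaranteed)

2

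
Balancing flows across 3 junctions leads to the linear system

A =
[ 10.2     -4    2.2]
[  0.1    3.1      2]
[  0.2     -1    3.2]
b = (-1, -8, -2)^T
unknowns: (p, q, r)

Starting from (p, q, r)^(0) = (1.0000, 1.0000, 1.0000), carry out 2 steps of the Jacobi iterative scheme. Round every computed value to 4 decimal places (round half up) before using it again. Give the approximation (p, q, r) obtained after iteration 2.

(-1.2948, -2.3412, -1.6481)

Iteration 1:
  p = (-1 - (-4)·1.0000 - (2.2)·1.0000) / (10.2) = 0.0784
  q = (-8 - (0.1)·1.0000 - (2)·1.0000) / (3.1) = -3.2581
  r = (-2 - (0.2)·1.0000 - (-1)·1.0000) / (3.2) = -0.3750
Iteration 2:
  p = (-1 - (-4)·-3.2581 - (2.2)·-0.3750) / (10.2) = -1.2948
  q = (-8 - (0.1)·0.0784 - (2)·-0.3750) / (3.1) = -2.3412
  r = (-2 - (0.2)·0.0784 - (-1)·-3.2581) / (3.2) = -1.6481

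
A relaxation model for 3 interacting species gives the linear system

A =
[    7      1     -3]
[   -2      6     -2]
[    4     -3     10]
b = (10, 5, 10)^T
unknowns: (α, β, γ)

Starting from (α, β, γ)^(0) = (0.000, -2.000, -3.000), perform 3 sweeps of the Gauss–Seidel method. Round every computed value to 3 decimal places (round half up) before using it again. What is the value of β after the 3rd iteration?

1.608

Iteration 1:
  α = (10 - (1)·-2.000 - (-3)·-3.000) / (7) = 0.429
  β = (5 - (-2)·0.429 - (-2)·-3.000) / (6) = -0.024
  γ = (10 - (4)·0.429 - (-3)·-0.024) / (10) = 0.821
Iteration 2:
  α = (10 - (1)·-0.024 - (-3)·0.821) / (7) = 1.784
  β = (5 - (-2)·1.784 - (-2)·0.821) / (6) = 1.702
  γ = (10 - (4)·1.784 - (-3)·1.702) / (10) = 0.797
Iteration 3:
  α = (10 - (1)·1.702 - (-3)·0.797) / (7) = 1.527
  β = (5 - (-2)·1.527 - (-2)·0.797) / (6) = 1.608
  γ = (10 - (4)·1.527 - (-3)·1.608) / (10) = 0.872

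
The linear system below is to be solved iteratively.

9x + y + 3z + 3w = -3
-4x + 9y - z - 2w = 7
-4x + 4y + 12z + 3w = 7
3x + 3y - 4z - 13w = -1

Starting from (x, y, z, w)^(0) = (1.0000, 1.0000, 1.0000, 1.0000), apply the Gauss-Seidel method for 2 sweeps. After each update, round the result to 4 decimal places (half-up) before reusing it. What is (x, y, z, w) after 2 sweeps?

(-0.3336, 0.6109, 0.2591, 0.0612)

Iteration 1:
  x = (-3 - (1)·1.0000 - (3)·1.0000 - (3)·1.0000) / (9) = -1.1111
  y = (7 - (-4)·-1.1111 - (-1)·1.0000 - (-2)·1.0000) / (9) = 0.6173
  z = (7 - (-4)·-1.1111 - (4)·0.6173 - (3)·1.0000) / (12) = -0.2428
  w = (-1 - (3)·-1.1111 - (3)·0.6173 - (-4)·-0.2428) / (-13) = 0.0377
Iteration 2:
  x = (-3 - (1)·0.6173 - (3)·-0.2428 - (3)·0.0377) / (9) = -0.3336
  y = (7 - (-4)·-0.3336 - (-1)·-0.2428 - (-2)·0.0377) / (9) = 0.6109
  z = (7 - (-4)·-0.3336 - (4)·0.6109 - (3)·0.0377) / (12) = 0.2591
  w = (-1 - (3)·-0.3336 - (3)·0.6109 - (-4)·0.2591) / (-13) = 0.0612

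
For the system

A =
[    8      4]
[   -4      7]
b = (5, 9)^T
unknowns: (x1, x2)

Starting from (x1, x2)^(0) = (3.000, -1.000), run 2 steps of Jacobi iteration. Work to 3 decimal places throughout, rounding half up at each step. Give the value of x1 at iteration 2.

Iteration 1:
  x1 = (5 - (4)·-1.000) / (8) = 1.125
  x2 = (9 - (-4)·3.000) / (7) = 3.000
Iteration 2:
  x1 = (5 - (4)·3.000) / (8) = -0.875
  x2 = (9 - (-4)·1.125) / (7) = 1.929

-0.875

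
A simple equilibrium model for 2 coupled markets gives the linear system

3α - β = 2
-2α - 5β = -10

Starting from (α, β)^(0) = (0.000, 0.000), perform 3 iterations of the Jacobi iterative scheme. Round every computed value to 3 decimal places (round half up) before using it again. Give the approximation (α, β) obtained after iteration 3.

Iteration 1:
  α = (2 - (-1)·0.000) / (3) = 0.667
  β = (-10 - (-2)·0.000) / (-5) = 2.000
Iteration 2:
  α = (2 - (-1)·2.000) / (3) = 1.333
  β = (-10 - (-2)·0.667) / (-5) = 1.733
Iteration 3:
  α = (2 - (-1)·1.733) / (3) = 1.244
  β = (-10 - (-2)·1.333) / (-5) = 1.467

(1.244, 1.467)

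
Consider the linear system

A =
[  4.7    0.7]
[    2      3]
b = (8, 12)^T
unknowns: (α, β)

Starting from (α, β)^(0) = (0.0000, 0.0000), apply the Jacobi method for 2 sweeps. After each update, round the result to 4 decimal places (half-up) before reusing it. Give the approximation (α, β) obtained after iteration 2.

(1.1064, 2.8653)

Iteration 1:
  α = (8 - (0.7)·0.0000) / (4.7) = 1.7021
  β = (12 - (2)·0.0000) / (3) = 4.0000
Iteration 2:
  α = (8 - (0.7)·4.0000) / (4.7) = 1.1064
  β = (12 - (2)·1.7021) / (3) = 2.8653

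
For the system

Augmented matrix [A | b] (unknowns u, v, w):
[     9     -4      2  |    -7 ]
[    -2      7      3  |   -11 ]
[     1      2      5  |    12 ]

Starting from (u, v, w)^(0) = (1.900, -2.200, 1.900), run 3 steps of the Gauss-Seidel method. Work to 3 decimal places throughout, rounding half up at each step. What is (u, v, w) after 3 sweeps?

Iteration 1:
  u = (-7 - (-4)·-2.200 - (2)·1.900) / (9) = -2.178
  v = (-11 - (-2)·-2.178 - (3)·1.900) / (7) = -3.008
  w = (12 - (1)·-2.178 - (2)·-3.008) / (5) = 4.039
Iteration 2:
  u = (-7 - (-4)·-3.008 - (2)·4.039) / (9) = -3.012
  v = (-11 - (-2)·-3.012 - (3)·4.039) / (7) = -4.163
  w = (12 - (1)·-3.012 - (2)·-4.163) / (5) = 4.668
Iteration 3:
  u = (-7 - (-4)·-4.163 - (2)·4.668) / (9) = -3.665
  v = (-11 - (-2)·-3.665 - (3)·4.668) / (7) = -4.619
  w = (12 - (1)·-3.665 - (2)·-4.619) / (5) = 4.981

(-3.665, -4.619, 4.981)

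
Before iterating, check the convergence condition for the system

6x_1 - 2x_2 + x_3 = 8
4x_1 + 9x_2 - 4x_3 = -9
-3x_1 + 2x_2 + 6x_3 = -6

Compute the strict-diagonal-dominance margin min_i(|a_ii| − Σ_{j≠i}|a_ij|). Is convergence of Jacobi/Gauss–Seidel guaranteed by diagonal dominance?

1

row 1: |6| − (2+1) = 3
row 2: |9| − (4+4) = 1
row 3: |6| − (3+2) = 1
minimum over rows = 1 → strictly diagonally dominant (convergence guaranteed)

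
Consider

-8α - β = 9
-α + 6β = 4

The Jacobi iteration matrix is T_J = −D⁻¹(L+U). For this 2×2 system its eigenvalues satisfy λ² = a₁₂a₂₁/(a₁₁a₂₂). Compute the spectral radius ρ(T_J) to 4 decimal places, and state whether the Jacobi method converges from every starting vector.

a₁₂a₂₁/(a₁₁a₂₂) = (-1)·(-1) / ((-8)·(6)) = -0.020833
ρ = √|-0.020833| = √0.020833 = 0.1443
ρ < 1, so Jacobi converges

0.1443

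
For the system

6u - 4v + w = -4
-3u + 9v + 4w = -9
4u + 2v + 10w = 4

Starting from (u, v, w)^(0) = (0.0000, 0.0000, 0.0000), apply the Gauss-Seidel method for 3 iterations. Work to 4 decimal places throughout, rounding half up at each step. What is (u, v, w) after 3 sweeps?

Iteration 1:
  u = (-4 - (-4)·0.0000 - (1)·0.0000) / (6) = -0.6667
  v = (-9 - (-3)·-0.6667 - (4)·0.0000) / (9) = -1.2222
  w = (4 - (4)·-0.6667 - (2)·-1.2222) / (10) = 0.9111
Iteration 2:
  u = (-4 - (-4)·-1.2222 - (1)·0.9111) / (6) = -1.6333
  v = (-9 - (-3)·-1.6333 - (4)·0.9111) / (9) = -1.9494
  w = (4 - (4)·-1.6333 - (2)·-1.9494) / (10) = 1.4432
Iteration 3:
  u = (-4 - (-4)·-1.9494 - (1)·1.4432) / (6) = -2.2068
  v = (-9 - (-3)·-2.2068 - (4)·1.4432) / (9) = -2.3770
  w = (4 - (4)·-2.2068 - (2)·-2.3770) / (10) = 1.7581

(-2.2068, -2.3770, 1.7581)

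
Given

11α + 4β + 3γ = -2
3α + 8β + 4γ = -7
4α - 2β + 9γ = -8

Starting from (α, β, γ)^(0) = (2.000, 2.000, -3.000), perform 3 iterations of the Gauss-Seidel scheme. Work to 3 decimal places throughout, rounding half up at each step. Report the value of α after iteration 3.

0.219

Iteration 1:
  α = (-2 - (4)·2.000 - (3)·-3.000) / (11) = -0.091
  β = (-7 - (3)·-0.091 - (4)·-3.000) / (8) = 0.659
  γ = (-8 - (4)·-0.091 - (-2)·0.659) / (9) = -0.702
Iteration 2:
  α = (-2 - (4)·0.659 - (3)·-0.702) / (11) = -0.230
  β = (-7 - (3)·-0.230 - (4)·-0.702) / (8) = -0.438
  γ = (-8 - (4)·-0.230 - (-2)·-0.438) / (9) = -0.884
Iteration 3:
  α = (-2 - (4)·-0.438 - (3)·-0.884) / (11) = 0.219
  β = (-7 - (3)·0.219 - (4)·-0.884) / (8) = -0.515
  γ = (-8 - (4)·0.219 - (-2)·-0.515) / (9) = -1.101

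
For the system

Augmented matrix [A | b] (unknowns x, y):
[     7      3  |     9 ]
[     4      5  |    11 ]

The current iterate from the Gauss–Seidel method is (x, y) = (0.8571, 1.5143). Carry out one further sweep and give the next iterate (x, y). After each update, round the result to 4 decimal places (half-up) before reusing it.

One sweep:
  x = (9 - (3)·1.5143) / (7) = 0.6367
  y = (11 - (4)·0.6367) / (5) = 1.6906

(0.6367, 1.6906)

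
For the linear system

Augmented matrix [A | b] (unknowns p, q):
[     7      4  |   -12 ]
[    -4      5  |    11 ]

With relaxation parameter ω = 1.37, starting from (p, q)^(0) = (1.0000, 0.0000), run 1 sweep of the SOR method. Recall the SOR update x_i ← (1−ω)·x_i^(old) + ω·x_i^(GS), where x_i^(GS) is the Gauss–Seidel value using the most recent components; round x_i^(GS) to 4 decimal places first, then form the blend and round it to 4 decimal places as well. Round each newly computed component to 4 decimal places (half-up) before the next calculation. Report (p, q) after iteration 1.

(-2.7186, 0.0344)

Iteration 1:
  p: GS value = (-12 - (4)·0.0000) / (7) = -1.7143;  p ← (1−ω)·1.0000 + ω·-1.7143 = -2.7186
  q: GS value = (11 - (-4)·-2.7186) / (5) = 0.0251;  q ← (1−ω)·0.0000 + ω·0.0251 = 0.0344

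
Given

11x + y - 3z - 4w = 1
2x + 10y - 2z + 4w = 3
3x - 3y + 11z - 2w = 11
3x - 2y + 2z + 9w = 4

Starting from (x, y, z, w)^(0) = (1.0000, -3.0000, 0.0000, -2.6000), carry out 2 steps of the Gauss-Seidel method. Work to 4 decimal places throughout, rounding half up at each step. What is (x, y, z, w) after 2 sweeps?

Iteration 1:
  x = (1 - (1)·-3.0000 - (-3)·0.0000 - (-4)·-2.6000) / (11) = -0.5818
  y = (3 - (2)·-0.5818 - (-2)·0.0000 - (4)·-2.6000) / (10) = 1.4564
  z = (11 - (3)·-0.5818 - (-3)·1.4564 - (-2)·-2.6000) / (11) = 1.0831
  w = (4 - (3)·-0.5818 - (-2)·1.4564 - (2)·1.0831) / (9) = 0.7213
Iteration 2:
  x = (1 - (1)·1.4564 - (-3)·1.0831 - (-4)·0.7213) / (11) = 0.5162
  y = (3 - (2)·0.5162 - (-2)·1.0831 - (4)·0.7213) / (10) = 0.1249
  z = (11 - (3)·0.5162 - (-3)·0.1249 - (-2)·0.7213) / (11) = 1.0244
  w = (4 - (3)·0.5162 - (-2)·0.1249 - (2)·1.0244) / (9) = 0.0725

(0.5162, 0.1249, 1.0244, 0.0725)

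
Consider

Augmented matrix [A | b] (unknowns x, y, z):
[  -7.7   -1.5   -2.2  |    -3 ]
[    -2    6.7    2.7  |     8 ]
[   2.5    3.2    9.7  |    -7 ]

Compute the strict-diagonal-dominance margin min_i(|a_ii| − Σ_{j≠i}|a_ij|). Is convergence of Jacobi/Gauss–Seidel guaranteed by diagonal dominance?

2

row 1: |-7.7| − (1.5+2.2) = 4
row 2: |6.7| − (2+2.7) = 2
row 3: |9.7| − (2.5+3.2) = 4
minimum over rows = 2 → strictly diagonally dominant (convergence guaranteed)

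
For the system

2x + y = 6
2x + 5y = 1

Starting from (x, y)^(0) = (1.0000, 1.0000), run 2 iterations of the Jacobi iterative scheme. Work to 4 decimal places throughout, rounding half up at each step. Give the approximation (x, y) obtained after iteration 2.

(3.1000, -0.8000)

Iteration 1:
  x = (6 - (1)·1.0000) / (2) = 2.5000
  y = (1 - (2)·1.0000) / (5) = -0.2000
Iteration 2:
  x = (6 - (1)·-0.2000) / (2) = 3.1000
  y = (1 - (2)·2.5000) / (5) = -0.8000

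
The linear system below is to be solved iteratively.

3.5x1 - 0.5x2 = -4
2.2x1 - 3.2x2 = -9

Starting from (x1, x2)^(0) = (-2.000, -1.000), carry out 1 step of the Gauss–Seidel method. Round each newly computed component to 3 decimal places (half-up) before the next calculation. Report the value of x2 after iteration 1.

1.928

Iteration 1:
  x1 = (-4 - (-0.5)·-1.000) / (3.5) = -1.286
  x2 = (-9 - (2.2)·-1.286) / (-3.2) = 1.928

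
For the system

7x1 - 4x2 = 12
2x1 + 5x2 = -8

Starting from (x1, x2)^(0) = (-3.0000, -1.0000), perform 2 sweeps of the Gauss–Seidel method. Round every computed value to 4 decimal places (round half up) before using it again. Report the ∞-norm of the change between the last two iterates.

Iteration 1:
  x1 = (12 - (-4)·-1.0000) / (7) = 1.1429
  x2 = (-8 - (2)·1.1429) / (5) = -2.0572
Iteration 2:
  x1 = (12 - (-4)·-2.0572) / (7) = 0.5387
  x2 = (-8 - (2)·0.5387) / (5) = -1.8155
Change: (-0.6042, 0.2417) → max |·| = 0.6042

0.6042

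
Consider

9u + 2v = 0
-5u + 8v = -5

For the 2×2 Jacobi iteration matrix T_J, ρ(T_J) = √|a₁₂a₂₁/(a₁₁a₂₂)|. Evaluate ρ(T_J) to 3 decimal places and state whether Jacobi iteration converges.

a₁₂a₂₁/(a₁₁a₂₂) = (2)·(-5) / ((9)·(8)) = -0.138889
ρ = √|-0.138889| = √0.138889 = 0.373
ρ < 1, so Jacobi converges

0.373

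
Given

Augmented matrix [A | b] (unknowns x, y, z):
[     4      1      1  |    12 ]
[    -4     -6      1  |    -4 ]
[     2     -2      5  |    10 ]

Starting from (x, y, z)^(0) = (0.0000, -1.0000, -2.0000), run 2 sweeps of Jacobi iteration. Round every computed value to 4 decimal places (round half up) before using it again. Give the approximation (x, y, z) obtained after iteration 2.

Iteration 1:
  x = (12 - (1)·-1.0000 - (1)·-2.0000) / (4) = 3.7500
  y = (-4 - (-4)·0.0000 - (1)·-2.0000) / (-6) = 0.3333
  z = (10 - (2)·0.0000 - (-2)·-1.0000) / (5) = 1.6000
Iteration 2:
  x = (12 - (1)·0.3333 - (1)·1.6000) / (4) = 2.5167
  y = (-4 - (-4)·3.7500 - (1)·1.6000) / (-6) = -1.5667
  z = (10 - (2)·3.7500 - (-2)·0.3333) / (5) = 0.6333

(2.5167, -1.5667, 0.6333)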